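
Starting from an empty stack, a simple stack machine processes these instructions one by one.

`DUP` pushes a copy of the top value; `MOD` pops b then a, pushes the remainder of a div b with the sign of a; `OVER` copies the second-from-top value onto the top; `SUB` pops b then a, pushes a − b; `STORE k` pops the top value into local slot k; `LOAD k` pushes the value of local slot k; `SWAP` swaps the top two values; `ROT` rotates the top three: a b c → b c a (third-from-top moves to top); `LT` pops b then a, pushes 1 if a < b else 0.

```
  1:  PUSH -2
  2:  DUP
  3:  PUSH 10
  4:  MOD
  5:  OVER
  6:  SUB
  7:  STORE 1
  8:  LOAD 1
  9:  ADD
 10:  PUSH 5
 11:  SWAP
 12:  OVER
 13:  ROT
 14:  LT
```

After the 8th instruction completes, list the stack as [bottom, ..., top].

[-2, 0]

PUSH -2 → -2
DUP     → -2 -2
PUSH 10 → -2 -2 10
MOD     → -2 -2
OVER    → -2 -2 -2
SUB     → -2 0
STORE 1 → -2
LOAD 1  → -2 0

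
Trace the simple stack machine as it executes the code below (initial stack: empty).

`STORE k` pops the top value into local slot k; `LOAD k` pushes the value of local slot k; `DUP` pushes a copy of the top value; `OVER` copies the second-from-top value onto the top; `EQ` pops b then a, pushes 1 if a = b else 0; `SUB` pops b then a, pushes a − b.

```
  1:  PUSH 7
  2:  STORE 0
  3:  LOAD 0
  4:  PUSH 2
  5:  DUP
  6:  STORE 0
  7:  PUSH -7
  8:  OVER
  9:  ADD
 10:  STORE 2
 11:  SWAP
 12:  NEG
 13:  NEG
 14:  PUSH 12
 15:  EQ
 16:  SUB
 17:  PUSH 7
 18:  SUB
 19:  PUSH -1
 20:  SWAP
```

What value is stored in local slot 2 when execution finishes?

PUSH 7  → [7]
STORE 0 → []
LOAD 0  → [7]
PUSH 2  → [7, 2]
DUP     → [7, 2, 2]
STORE 0 → [7, 2]
PUSH -7 → [7, 2, -7]
OVER    → [7, 2, -7, 2]
ADD     → [7, 2, -5]
STORE 2 → [7, 2]
SWAP    → [2, 7]
NEG     → [2, -7]
NEG     → [2, 7]
PUSH 12 → [2, 7, 12]
EQ      → [2, 0]
SUB     → [2]
PUSH 7  → [2, 7]
SUB     → [-5]
PUSH -1 → [-5, -1]
SWAP    → [-1, -5]

-5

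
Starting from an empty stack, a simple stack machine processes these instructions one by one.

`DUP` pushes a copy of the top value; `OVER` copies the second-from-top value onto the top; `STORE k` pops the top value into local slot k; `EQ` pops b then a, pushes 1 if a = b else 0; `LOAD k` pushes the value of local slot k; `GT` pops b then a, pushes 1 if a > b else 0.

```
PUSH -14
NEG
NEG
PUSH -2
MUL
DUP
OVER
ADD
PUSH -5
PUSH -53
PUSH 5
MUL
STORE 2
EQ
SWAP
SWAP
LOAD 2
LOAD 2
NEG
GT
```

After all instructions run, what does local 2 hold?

-265

PUSH -14 → [-14]
NEG      → [14]
NEG      → [-14]
PUSH -2  → [-14, -2]
MUL      → [28]
DUP      → [28, 28]
OVER     → [28, 28, 28]
ADD      → [28, 56]
PUSH -5  → [28, 56, -5]
PUSH -53 → [28, 56, -5, -53]
PUSH 5   → [28, 56, -5, -53, 5]
MUL      → [28, 56, -5, -265]
STORE 2  → [28, 56, -5]
EQ       → [28, 0]
SWAP     → [0, 28]
SWAP     → [28, 0]
LOAD 2   → [28, 0, -265]
LOAD 2   → [28, 0, -265, -265]
NEG      → [28, 0, -265, 265]
GT       → [28, 0, 0]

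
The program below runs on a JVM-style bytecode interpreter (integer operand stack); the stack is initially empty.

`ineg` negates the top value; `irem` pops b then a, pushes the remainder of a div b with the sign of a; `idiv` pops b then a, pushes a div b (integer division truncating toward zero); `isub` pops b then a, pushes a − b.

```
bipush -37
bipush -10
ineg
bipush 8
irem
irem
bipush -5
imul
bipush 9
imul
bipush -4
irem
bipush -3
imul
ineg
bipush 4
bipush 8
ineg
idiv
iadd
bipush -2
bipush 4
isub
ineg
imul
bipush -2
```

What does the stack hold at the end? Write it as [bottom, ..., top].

[18, -2]

bipush -37 → [-37]
bipush -10 → [-37, -10]
ineg       → [-37, 10]
bipush 8   → [-37, 10, 8]
irem       → [-37, 2]
irem       → [-1]
bipush -5  → [-1, -5]
imul       → [5]
bipush 9   → [5, 9]
imul       → [45]
bipush -4  → [45, -4]
irem       → [1]
bipush -3  → [1, -3]
imul       → [-3]
ineg       → [3]
bipush 4   → [3, 4]
bipush 8   → [3, 4, 8]
ineg       → [3, 4, -8]
idiv       → [3, 0]
iadd       → [3]
bipush -2  → [3, -2]
bipush 4   → [3, -2, 4]
isub       → [3, -6]
ineg       → [3, 6]
imul       → [18]
bipush -2  → [18, -2]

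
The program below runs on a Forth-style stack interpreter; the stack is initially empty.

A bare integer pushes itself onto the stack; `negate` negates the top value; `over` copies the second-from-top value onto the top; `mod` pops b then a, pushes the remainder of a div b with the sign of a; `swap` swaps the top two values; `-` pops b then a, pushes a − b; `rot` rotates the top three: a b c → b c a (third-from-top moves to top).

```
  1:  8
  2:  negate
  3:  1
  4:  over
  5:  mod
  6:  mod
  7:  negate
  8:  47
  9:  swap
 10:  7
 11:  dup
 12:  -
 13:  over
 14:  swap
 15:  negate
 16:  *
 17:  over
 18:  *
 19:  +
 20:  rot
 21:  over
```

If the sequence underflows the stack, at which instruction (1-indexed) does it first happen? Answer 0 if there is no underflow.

20

8      -> [8]
negate -> [-8]
1      -> [-8, 1]
over   -> [-8, 1, -8]
mod    -> [-8, 1]
mod    -> [0]
negate -> [0]
47     -> [0, 47]
swap   -> [47, 0]
7      -> [47, 0, 7]
dup    -> [47, 0, 7, 7]
-      -> [47, 0, 0]
over   -> [47, 0, 0, 0]
swap   -> [47, 0, 0, 0]
negate -> [47, 0, 0, 0]
*      -> [47, 0, 0]
over   -> [47, 0, 0, 0]
*      -> [47, 0, 0]
+      -> [47, 0]
rot  — needs 3 operands, stack has 2 → underflow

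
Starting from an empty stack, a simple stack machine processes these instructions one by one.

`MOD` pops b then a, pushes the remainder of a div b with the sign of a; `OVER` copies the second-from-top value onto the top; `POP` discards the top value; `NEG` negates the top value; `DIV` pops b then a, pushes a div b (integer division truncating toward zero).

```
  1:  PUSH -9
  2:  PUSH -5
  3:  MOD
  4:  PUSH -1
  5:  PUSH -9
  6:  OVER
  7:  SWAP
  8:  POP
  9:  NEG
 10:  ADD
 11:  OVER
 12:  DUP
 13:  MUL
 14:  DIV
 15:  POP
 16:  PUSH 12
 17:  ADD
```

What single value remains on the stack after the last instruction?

8

PUSH -9 → -9
PUSH -5 → -9 -5
MOD     → -4
PUSH -1 → -4 -1
PUSH -9 → -4 -1 -9
OVER    → -4 -1 -9 -1
SWAP    → -4 -1 -1 -9
POP     → -4 -1 -1
NEG     → -4 -1 1
ADD     → -4 0
OVER    → -4 0 -4
DUP     → -4 0 -4 -4
MUL     → -4 0 16
DIV     → -4 0
POP     → -4
PUSH 12 → -4 12
ADD     → 8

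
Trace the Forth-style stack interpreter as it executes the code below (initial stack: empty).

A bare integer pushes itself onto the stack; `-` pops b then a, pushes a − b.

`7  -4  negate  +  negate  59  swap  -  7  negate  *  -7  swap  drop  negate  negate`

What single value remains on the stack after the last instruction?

-7

7      : 7
-4     : 7 -4
negate : 7 4
+      : 11
negate : -11
59     : -11 59
swap   : 59 -11
-      : 70
7      : 70 7
negate : 70 -7
*      : -490
-7     : -490 -7
swap   : -7 -490
drop   : -7
negate : 7
negate : -7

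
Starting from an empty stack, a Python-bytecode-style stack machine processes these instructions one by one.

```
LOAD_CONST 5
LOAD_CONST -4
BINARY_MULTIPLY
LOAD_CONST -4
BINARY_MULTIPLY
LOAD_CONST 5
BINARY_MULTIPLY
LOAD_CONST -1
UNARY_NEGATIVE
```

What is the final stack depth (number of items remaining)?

LOAD_CONST 5    : 5
LOAD_CONST -4   : 5 -4
BINARY_MULTIPLY : -20
LOAD_CONST -4   : -20 -4
BINARY_MULTIPLY : 80
LOAD_CONST 5    : 80 5
BINARY_MULTIPLY : 400
LOAD_CONST -1   : 400 -1
UNARY_NEGATIVE  : 400 1

2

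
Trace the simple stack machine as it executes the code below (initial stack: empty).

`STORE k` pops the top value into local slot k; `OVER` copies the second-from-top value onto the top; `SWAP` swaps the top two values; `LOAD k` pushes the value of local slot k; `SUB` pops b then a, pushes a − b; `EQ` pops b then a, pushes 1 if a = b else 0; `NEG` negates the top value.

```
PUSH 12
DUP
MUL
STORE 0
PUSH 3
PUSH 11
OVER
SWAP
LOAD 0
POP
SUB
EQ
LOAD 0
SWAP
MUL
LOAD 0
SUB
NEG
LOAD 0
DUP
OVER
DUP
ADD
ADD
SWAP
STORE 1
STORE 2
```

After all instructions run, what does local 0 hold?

PUSH 12  [12]
DUP      [12, 12]
MUL      [144]
STORE 0  []
PUSH 3   [3]
PUSH 11  [3, 11]
OVER     [3, 11, 3]
SWAP     [3, 3, 11]
LOAD 0   [3, 3, 11, 144]
POP      [3, 3, 11]
SUB      [3, -8]
EQ       [0]
LOAD 0   [0, 144]
SWAP     [144, 0]
MUL      [0]
LOAD 0   [0, 144]
SUB      [-144]
NEG      [144]
LOAD 0   [144, 144]
DUP      [144, 144, 144]
OVER     [144, 144, 144, 144]
DUP      [144, 144, 144, 144, 144]
ADD      [144, 144, 144, 288]
ADD      [144, 144, 432]
SWAP     [144, 432, 144]
STORE 1  [144, 432]
STORE 2  [144]

144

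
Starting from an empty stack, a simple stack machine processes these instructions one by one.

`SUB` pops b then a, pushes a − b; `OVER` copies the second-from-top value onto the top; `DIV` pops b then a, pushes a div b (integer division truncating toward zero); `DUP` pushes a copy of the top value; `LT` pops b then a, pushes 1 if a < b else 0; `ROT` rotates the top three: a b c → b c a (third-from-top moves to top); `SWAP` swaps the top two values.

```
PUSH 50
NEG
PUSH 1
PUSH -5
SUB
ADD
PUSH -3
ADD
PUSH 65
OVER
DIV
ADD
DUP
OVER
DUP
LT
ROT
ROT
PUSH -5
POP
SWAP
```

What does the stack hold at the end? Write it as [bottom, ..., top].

[0, -48, -48]

PUSH 50 : [50]
NEG     : [-50]
PUSH 1  : [-50, 1]
PUSH -5 : [-50, 1, -5]
SUB     : [-50, 6]
ADD     : [-44]
PUSH -3 : [-44, -3]
ADD     : [-47]
PUSH 65 : [-47, 65]
OVER    : [-47, 65, -47]
DIV     : [-47, -1]
ADD     : [-48]
DUP     : [-48, -48]
OVER    : [-48, -48, -48]
DUP     : [-48, -48, -48, -48]
LT      : [-48, -48, 0]
ROT     : [-48, 0, -48]
ROT     : [0, -48, -48]
PUSH -5 : [0, -48, -48, -5]
POP     : [0, -48, -48]
SWAP    : [0, -48, -48]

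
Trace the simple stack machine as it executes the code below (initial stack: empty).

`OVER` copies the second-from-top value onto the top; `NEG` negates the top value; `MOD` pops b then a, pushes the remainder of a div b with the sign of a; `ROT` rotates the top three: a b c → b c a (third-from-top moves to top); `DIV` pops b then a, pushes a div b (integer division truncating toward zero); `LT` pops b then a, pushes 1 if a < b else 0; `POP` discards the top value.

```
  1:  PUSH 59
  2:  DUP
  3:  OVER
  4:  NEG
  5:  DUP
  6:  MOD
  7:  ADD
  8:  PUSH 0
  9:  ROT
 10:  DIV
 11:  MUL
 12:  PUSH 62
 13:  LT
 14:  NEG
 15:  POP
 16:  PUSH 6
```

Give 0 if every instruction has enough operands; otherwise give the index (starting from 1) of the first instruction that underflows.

PUSH 59 → [59]
DUP     → [59, 59]
OVER    → [59, 59, 59]
NEG     → [59, 59, -59]
DUP     → [59, 59, -59, -59]
MOD     → [59, 59, 0]
ADD     → [59, 59]
PUSH 0  → [59, 59, 0]
ROT     → [59, 0, 59]
DIV     → [59, 0]
MUL     → [0]
PUSH 62 → [0, 62]
LT      → [1]
NEG     → [-1]
POP     → []
PUSH 6  → [6]

0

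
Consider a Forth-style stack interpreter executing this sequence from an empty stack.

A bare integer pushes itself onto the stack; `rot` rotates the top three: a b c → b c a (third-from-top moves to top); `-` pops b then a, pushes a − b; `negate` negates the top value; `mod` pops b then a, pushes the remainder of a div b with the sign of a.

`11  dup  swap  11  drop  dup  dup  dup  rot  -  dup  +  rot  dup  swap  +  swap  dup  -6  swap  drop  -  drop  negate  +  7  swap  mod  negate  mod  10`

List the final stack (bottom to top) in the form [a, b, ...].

[4, 10]

11     -> [11]
dup    -> [11, 11]
swap   -> [11, 11]
11     -> [11, 11, 11]
drop   -> [11, 11]
dup    -> [11, 11, 11]
dup    -> [11, 11, 11, 11]
dup    -> [11, 11, 11, 11, 11]
rot    -> [11, 11, 11, 11, 11]
-      -> [11, 11, 11, 0]
dup    -> [11, 11, 11, 0, 0]
+      -> [11, 11, 11, 0]
rot    -> [11, 11, 0, 11]
dup    -> [11, 11, 0, 11, 11]
swap   -> [11, 11, 0, 11, 11]
+      -> [11, 11, 0, 22]
swap   -> [11, 11, 22, 0]
dup    -> [11, 11, 22, 0, 0]
-6     -> [11, 11, 22, 0, 0, -6]
swap   -> [11, 11, 22, 0, -6, 0]
drop   -> [11, 11, 22, 0, -6]
-      -> [11, 11, 22, 6]
drop   -> [11, 11, 22]
negate -> [11, 11, -22]
+      -> [11, -11]
7      -> [11, -11, 7]
swap   -> [11, 7, -11]
mod    -> [11, 7]
negate -> [11, -7]
mod    -> [4]
10     -> [4, 10]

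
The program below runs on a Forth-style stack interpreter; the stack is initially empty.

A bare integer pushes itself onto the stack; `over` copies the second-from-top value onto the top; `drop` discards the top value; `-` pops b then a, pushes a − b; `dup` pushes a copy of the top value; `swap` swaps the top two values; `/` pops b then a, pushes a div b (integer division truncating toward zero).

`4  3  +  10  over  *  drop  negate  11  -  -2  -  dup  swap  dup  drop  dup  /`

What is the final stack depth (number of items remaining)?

4       4
3       4 3
+       7
10      7 10
over    7 10 7
*       7 70
drop    7
negate  -7
11      -7 11
-       -18
-2      -18 -2
-       -16
dup     -16 -16
swap    -16 -16
dup     -16 -16 -16
drop    -16 -16
dup     -16 -16 -16
/       -16 1

2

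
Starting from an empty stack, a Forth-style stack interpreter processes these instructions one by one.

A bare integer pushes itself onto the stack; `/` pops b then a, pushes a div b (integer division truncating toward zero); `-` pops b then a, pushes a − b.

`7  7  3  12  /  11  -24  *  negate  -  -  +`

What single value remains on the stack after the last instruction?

7      : [7]
7      : [7, 7]
3      : [7, 7, 3]
12     : [7, 7, 3, 12]
/      : [7, 7, 0]
11     : [7, 7, 0, 11]
-24    : [7, 7, 0, 11, -24]
*      : [7, 7, 0, -264]
negate : [7, 7, 0, 264]
-      : [7, 7, -264]
-      : [7, 271]
+      : [278]

278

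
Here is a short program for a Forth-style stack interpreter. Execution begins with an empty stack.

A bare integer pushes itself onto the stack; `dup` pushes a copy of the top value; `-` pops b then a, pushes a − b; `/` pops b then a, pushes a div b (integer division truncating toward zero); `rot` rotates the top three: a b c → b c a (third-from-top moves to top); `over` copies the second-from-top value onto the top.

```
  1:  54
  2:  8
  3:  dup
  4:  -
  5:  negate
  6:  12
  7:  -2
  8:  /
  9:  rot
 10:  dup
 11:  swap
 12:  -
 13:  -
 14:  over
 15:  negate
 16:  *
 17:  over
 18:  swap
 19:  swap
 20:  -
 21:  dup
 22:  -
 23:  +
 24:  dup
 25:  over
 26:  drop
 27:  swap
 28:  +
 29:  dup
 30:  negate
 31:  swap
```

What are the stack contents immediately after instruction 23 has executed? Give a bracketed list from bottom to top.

54     → 54
8      → 54 8
dup    → 54 8 8
-      → 54 0
negate → 54 0
12     → 54 0 12
-2     → 54 0 12 -2
/      → 54 0 -6
rot    → 0 -6 54
dup    → 0 -6 54 54
swap   → 0 -6 54 54
-      → 0 -6 0
-      → 0 -6
over   → 0 -6 0
negate → 0 -6 0
*      → 0 0
over   → 0 0 0
swap   → 0 0 0
swap   → 0 0 0
-      → 0 0
dup    → 0 0 0
-      → 0 0
+      → 0

[0]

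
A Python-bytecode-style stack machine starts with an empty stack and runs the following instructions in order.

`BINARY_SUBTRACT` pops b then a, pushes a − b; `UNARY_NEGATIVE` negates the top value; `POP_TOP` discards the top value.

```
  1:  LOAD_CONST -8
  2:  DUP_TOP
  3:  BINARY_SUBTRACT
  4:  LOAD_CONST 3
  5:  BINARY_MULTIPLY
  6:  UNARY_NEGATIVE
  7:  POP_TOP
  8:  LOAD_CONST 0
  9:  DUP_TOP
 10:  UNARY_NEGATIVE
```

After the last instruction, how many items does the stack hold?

2

LOAD_CONST -8    -8
DUP_TOP          -8 -8
BINARY_SUBTRACT  0
LOAD_CONST 3     0 3
BINARY_MULTIPLY  0
UNARY_NEGATIVE   0
POP_TOP          (empty)
LOAD_CONST 0     0
DUP_TOP          0 0
UNARY_NEGATIVE   0 0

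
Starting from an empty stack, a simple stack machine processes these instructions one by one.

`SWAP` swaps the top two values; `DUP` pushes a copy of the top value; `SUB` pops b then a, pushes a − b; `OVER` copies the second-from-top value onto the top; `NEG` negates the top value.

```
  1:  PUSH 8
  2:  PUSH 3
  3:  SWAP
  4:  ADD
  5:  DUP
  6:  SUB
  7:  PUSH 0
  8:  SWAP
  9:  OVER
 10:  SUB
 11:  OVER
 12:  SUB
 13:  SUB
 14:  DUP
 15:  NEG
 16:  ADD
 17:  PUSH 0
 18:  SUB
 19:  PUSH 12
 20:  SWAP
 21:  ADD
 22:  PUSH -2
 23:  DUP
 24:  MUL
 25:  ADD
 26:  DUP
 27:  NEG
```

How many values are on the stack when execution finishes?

2

PUSH 8  : 8
PUSH 3  : 8 3
SWAP    : 3 8
ADD     : 11
DUP     : 11 11
SUB     : 0
PUSH 0  : 0 0
SWAP    : 0 0
OVER    : 0 0 0
SUB     : 0 0
OVER    : 0 0 0
SUB     : 0 0
SUB     : 0
DUP     : 0 0
NEG     : 0 0
ADD     : 0
PUSH 0  : 0 0
SUB     : 0
PUSH 12 : 0 12
SWAP    : 12 0
ADD     : 12
PUSH -2 : 12 -2
DUP     : 12 -2 -2
MUL     : 12 4
ADD     : 16
DUP     : 16 16
NEG     : 16 -16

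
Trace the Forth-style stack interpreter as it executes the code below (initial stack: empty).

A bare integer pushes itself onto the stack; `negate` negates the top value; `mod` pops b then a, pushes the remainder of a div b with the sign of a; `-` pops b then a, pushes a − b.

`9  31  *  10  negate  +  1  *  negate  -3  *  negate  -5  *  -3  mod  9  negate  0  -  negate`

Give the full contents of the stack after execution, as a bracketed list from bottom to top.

[0, 9]

9       [9]
31      [9, 31]
*       [279]
10      [279, 10]
negate  [279, -10]
+       [269]
1       [269, 1]
*       [269]
negate  [-269]
-3      [-269, -3]
*       [807]
negate  [-807]
-5      [-807, -5]
*       [4035]
-3      [4035, -3]
mod     [0]
9       [0, 9]
negate  [0, -9]
0       [0, -9, 0]
-       [0, -9]
negate  [0, 9]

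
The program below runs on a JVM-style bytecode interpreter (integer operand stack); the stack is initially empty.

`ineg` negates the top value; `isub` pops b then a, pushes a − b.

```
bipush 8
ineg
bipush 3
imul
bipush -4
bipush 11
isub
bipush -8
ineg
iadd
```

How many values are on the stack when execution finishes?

bipush 8  -> 8
ineg      -> -8
bipush 3  -> -8 3
imul      -> -24
bipush -4 -> -24 -4
bipush 11 -> -24 -4 11
isub      -> -24 -15
bipush -8 -> -24 -15 -8
ineg      -> -24 -15 8
iadd      -> -24 -7

2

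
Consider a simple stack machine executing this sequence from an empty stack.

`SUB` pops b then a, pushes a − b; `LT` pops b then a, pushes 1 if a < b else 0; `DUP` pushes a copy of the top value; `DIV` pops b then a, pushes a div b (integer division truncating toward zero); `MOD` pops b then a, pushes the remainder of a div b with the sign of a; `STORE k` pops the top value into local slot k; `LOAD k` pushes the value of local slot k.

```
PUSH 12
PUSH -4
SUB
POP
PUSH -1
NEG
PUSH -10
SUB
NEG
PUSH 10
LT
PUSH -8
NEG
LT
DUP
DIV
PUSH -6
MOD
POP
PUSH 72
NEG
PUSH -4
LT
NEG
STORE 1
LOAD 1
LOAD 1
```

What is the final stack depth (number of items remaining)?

2

PUSH 12   12
PUSH -4   12 -4
SUB       16
POP       (empty)
PUSH -1   -1
NEG       1
PUSH -10  1 -10
SUB       11
NEG       -11
PUSH 10   -11 10
LT        1
PUSH -8   1 -8
NEG       1 8
LT        1
DUP       1 1
DIV       1
PUSH -6   1 -6
MOD       1
POP       (empty)
PUSH 72   72
NEG       -72
PUSH -4   -72 -4
LT        1
NEG       -1
STORE 1   (empty)
LOAD 1    -1
LOAD 1    -1 -1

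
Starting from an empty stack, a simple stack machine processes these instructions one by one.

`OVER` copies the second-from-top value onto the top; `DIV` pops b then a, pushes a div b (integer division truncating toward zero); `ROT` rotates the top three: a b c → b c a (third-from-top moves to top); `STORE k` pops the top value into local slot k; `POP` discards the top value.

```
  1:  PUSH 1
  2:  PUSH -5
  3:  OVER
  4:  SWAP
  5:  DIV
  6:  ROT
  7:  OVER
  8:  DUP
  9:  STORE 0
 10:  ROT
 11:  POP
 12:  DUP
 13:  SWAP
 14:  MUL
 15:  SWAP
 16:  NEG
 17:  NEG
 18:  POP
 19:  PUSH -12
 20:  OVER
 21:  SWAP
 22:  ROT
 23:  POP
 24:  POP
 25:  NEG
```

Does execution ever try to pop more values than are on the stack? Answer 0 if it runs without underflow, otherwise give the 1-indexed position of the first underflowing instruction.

6

PUSH 1  -> [1]
PUSH -5 -> [1, -5]
OVER    -> [1, -5, 1]
SWAP    -> [1, 1, -5]
DIV     -> [1, 0]
ROT  — needs 3 operands, stack has 2 → underflow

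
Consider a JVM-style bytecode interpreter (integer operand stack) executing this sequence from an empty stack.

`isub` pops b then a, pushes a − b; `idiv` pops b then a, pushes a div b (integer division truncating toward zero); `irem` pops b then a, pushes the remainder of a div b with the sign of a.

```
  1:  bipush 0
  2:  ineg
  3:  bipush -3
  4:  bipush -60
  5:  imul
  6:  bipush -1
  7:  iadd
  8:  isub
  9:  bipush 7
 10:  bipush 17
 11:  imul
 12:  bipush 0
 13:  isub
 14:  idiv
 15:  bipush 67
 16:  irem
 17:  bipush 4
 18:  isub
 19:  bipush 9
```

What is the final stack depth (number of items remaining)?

bipush 0   → 0
ineg       → 0
bipush -3  → 0 -3
bipush -60 → 0 -3 -60
imul       → 0 180
bipush -1  → 0 180 -1
iadd       → 0 179
isub       → -179
bipush 7   → -179 7
bipush 17  → -179 7 17
imul       → -179 119
bipush 0   → -179 119 0
isub       → -179 119
idiv       → -1
bipush 67  → -1 67
irem       → -1
bipush 4   → -1 4
isub       → -5
bipush 9   → -5 9

2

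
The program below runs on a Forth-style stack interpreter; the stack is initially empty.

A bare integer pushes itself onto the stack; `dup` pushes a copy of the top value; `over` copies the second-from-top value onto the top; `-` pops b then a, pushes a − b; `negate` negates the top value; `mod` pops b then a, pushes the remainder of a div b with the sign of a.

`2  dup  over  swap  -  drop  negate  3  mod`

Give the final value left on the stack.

2      → [2]
dup    → [2, 2]
over   → [2, 2, 2]
swap   → [2, 2, 2]
-      → [2, 0]
drop   → [2]
negate → [-2]
3      → [-2, 3]
mod    → [-2]

-2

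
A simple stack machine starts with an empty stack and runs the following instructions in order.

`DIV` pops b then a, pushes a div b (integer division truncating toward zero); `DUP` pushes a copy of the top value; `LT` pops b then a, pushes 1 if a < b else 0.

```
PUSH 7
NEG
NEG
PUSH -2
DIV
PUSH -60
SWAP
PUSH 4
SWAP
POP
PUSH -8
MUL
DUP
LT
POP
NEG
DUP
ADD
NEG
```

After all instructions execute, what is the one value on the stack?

-120

PUSH 7   -> 7
NEG      -> -7
NEG      -> 7
PUSH -2  -> 7 -2
DIV      -> -3
PUSH -60 -> -3 -60
SWAP     -> -60 -3
PUSH 4   -> -60 -3 4
SWAP     -> -60 4 -3
POP      -> -60 4
PUSH -8  -> -60 4 -8
MUL      -> -60 -32
DUP      -> -60 -32 -32
LT       -> -60 0
POP      -> -60
NEG      -> 60
DUP      -> 60 60
ADD      -> 120
NEG      -> -120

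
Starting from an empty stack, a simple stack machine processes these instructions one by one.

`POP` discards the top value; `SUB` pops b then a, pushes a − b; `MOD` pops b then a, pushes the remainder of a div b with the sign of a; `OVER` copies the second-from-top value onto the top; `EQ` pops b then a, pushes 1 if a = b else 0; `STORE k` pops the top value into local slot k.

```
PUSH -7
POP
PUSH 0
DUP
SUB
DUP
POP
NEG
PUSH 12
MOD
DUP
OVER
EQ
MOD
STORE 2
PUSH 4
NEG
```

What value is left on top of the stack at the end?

PUSH -7  [-7]
POP      []
PUSH 0   [0]
DUP      [0, 0]
SUB      [0]
DUP      [0, 0]
POP      [0]
NEG      [0]
PUSH 12  [0, 12]
MOD      [0]
DUP      [0, 0]
OVER     [0, 0, 0]
EQ       [0, 1]
MOD      [0]
STORE 2  []
PUSH 4   [4]
NEG      [-4]

-4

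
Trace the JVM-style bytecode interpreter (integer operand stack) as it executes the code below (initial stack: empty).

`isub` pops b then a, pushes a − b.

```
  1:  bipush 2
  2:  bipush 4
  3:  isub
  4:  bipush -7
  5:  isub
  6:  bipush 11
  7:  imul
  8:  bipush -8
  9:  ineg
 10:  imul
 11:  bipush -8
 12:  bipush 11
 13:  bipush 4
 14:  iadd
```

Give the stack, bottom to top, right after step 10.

[440]

bipush 2   [2]
bipush 4   [2, 4]
isub       [-2]
bipush -7  [-2, -7]
isub       [5]
bipush 11  [5, 11]
imul       [55]
bipush -8  [55, -8]
ineg       [55, 8]
imul       [440]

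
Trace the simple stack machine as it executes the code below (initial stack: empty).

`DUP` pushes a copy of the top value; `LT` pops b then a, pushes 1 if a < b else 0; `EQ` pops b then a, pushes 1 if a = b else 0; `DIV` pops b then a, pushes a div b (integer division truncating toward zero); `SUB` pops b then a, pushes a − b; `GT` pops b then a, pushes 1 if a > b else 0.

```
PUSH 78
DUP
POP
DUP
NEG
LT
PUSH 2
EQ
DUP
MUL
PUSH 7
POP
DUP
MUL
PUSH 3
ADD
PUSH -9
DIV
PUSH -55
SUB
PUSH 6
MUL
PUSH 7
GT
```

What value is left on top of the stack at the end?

PUSH 78  -> 78
DUP      -> 78 78
POP      -> 78
DUP      -> 78 78
NEG      -> 78 -78
LT       -> 0
PUSH 2   -> 0 2
EQ       -> 0
DUP      -> 0 0
MUL      -> 0
PUSH 7   -> 0 7
POP      -> 0
DUP      -> 0 0
MUL      -> 0
PUSH 3   -> 0 3
ADD      -> 3
PUSH -9  -> 3 -9
DIV      -> 0
PUSH -55 -> 0 -55
SUB      -> 55
PUSH 6   -> 55 6
MUL      -> 330
PUSH 7   -> 330 7
GT       -> 1

1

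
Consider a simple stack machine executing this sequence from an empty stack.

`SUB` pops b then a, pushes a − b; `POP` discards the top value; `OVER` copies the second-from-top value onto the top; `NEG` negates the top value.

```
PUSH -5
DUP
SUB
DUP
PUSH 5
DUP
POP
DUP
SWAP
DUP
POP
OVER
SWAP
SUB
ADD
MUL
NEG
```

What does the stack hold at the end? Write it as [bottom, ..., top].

[0, 0]

PUSH -5  [-5]
DUP      [-5, -5]
SUB      [0]
DUP      [0, 0]
PUSH 5   [0, 0, 5]
DUP      [0, 0, 5, 5]
POP      [0, 0, 5]
DUP      [0, 0, 5, 5]
SWAP     [0, 0, 5, 5]
DUP      [0, 0, 5, 5, 5]
POP      [0, 0, 5, 5]
OVER     [0, 0, 5, 5, 5]
SWAP     [0, 0, 5, 5, 5]
SUB      [0, 0, 5, 0]
ADD      [0, 0, 5]
MUL      [0, 0]
NEG      [0, 0]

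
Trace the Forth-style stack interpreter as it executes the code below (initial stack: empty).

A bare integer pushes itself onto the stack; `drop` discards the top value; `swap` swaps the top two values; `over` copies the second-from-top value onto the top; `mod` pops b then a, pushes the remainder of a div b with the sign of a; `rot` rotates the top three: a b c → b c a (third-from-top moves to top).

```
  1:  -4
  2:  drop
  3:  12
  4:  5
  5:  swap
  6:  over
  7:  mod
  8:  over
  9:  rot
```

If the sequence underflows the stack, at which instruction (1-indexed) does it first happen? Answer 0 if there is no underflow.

0

-4   → [-4]
drop → []
12   → [12]
5    → [12, 5]
swap → [5, 12]
over → [5, 12, 5]
mod  → [5, 2]
over → [5, 2, 5]
rot  → [2, 5, 5]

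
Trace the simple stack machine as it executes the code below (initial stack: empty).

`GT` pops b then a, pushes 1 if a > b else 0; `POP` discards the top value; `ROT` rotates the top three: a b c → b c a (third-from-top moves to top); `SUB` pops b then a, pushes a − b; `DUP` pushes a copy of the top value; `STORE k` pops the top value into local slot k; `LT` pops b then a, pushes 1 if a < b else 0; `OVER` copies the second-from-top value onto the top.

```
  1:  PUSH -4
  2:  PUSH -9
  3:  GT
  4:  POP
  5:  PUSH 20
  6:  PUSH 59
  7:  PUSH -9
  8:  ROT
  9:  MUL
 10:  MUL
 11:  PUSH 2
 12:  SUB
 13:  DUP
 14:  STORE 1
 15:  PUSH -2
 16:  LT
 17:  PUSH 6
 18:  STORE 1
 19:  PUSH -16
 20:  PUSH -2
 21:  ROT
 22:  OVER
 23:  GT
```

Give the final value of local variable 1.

PUSH -4   -4
PUSH -9   -4 -9
GT        1
POP       (empty)
PUSH 20   20
PUSH 59   20 59
PUSH -9   20 59 -9
ROT       59 -9 20
MUL       59 -180
MUL       -10620
PUSH 2    -10620 2
SUB       -10622
DUP       -10622 -10622
STORE 1   -10622
PUSH -2   -10622 -2
LT        1
PUSH 6    1 6
STORE 1   1
PUSH -16  1 -16
PUSH -2   1 -16 -2
ROT       -16 -2 1
OVER      -16 -2 1 -2
GT        -16 -2 1

6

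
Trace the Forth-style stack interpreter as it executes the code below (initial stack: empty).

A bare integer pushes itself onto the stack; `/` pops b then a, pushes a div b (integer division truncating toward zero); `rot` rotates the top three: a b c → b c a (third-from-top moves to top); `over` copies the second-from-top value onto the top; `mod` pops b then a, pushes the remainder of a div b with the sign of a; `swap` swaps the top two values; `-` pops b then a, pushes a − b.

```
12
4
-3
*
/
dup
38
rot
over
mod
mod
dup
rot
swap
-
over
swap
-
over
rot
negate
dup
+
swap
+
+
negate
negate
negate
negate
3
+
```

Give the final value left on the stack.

12     → [12]
4      → [12, 4]
-3     → [12, 4, -3]
*      → [12, -12]
/      → [-1]
dup    → [-1, -1]
38     → [-1, -1, 38]
rot    → [-1, 38, -1]
over   → [-1, 38, -1, 38]
mod    → [-1, 38, -1]
mod    → [-1, 0]
dup    → [-1, 0, 0]
rot    → [0, 0, -1]
swap   → [0, -1, 0]
-      → [0, -1]
over   → [0, -1, 0]
swap   → [0, 0, -1]
-      → [0, 1]
over   → [0, 1, 0]
rot    → [1, 0, 0]
negate → [1, 0, 0]
dup    → [1, 0, 0, 0]
+      → [1, 0, 0]
swap   → [1, 0, 0]
+      → [1, 0]
+      → [1]
negate → [-1]
negate → [1]
negate → [-1]
negate → [1]
3      → [1, 3]
+      → [4]

4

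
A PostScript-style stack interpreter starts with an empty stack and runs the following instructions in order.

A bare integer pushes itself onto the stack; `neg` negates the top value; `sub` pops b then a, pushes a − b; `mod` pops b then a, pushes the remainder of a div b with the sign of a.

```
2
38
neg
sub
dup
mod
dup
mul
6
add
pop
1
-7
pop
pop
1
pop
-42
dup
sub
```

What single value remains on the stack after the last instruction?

2    [2]
38   [2, 38]
neg  [2, -38]
sub  [40]
dup  [40, 40]
mod  [0]
dup  [0, 0]
mul  [0]
6    [0, 6]
add  [6]
pop  []
1    [1]
-7   [1, -7]
pop  [1]
pop  []
1    [1]
pop  []
-42  [-42]
dup  [-42, -42]
sub  [0]

0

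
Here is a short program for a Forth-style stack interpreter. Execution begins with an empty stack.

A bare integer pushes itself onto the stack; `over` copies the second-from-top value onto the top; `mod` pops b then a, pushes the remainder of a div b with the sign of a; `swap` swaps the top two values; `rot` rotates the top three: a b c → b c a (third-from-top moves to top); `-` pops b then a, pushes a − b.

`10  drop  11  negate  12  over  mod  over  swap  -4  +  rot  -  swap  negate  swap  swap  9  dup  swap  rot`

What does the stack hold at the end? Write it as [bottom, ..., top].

[8, 9, 9, 11]

10      [10]
drop    []
11      [11]
negate  [-11]
12      [-11, 12]
over    [-11, 12, -11]
mod     [-11, 1]
over    [-11, 1, -11]
swap    [-11, -11, 1]
-4      [-11, -11, 1, -4]
+       [-11, -11, -3]
rot     [-11, -3, -11]
-       [-11, 8]
swap    [8, -11]
negate  [8, 11]
swap    [11, 8]
swap    [8, 11]
9       [8, 11, 9]
dup     [8, 11, 9, 9]
swap    [8, 11, 9, 9]
rot     [8, 9, 9, 11]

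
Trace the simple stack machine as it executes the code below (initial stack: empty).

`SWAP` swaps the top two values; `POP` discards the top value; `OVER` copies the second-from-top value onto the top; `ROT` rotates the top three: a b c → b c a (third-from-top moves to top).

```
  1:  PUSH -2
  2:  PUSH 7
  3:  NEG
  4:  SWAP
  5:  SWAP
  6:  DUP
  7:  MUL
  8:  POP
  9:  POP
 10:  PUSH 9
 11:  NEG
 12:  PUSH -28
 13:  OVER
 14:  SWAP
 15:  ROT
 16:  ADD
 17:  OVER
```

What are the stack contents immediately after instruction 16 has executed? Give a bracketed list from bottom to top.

PUSH -2  -> -2
PUSH 7   -> -2 7
NEG      -> -2 -7
SWAP     -> -7 -2
SWAP     -> -2 -7
DUP      -> -2 -7 -7
MUL      -> -2 49
POP      -> -2
POP      -> (empty)
PUSH 9   -> 9
NEG      -> -9
PUSH -28 -> -9 -28
OVER     -> -9 -28 -9
SWAP     -> -9 -9 -28
ROT      -> -9 -28 -9
ADD      -> -9 -37

[-9, -37]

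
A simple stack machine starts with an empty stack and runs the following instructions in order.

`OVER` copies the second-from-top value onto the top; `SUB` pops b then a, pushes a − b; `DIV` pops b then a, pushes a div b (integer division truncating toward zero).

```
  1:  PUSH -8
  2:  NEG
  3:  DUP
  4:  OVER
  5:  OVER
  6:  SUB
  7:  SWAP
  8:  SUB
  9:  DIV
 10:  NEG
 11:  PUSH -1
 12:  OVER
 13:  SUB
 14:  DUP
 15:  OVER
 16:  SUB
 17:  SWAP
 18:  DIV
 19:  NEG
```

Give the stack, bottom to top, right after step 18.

[1, 0]

PUSH -8 → [-8]
NEG     → [8]
DUP     → [8, 8]
OVER    → [8, 8, 8]
OVER    → [8, 8, 8, 8]
SUB     → [8, 8, 0]
SWAP    → [8, 0, 8]
SUB     → [8, -8]
DIV     → [-1]
NEG     → [1]
PUSH -1 → [1, -1]
OVER    → [1, -1, 1]
SUB     → [1, -2]
DUP     → [1, -2, -2]
OVER    → [1, -2, -2, -2]
SUB     → [1, -2, 0]
SWAP    → [1, 0, -2]
DIV     → [1, 0]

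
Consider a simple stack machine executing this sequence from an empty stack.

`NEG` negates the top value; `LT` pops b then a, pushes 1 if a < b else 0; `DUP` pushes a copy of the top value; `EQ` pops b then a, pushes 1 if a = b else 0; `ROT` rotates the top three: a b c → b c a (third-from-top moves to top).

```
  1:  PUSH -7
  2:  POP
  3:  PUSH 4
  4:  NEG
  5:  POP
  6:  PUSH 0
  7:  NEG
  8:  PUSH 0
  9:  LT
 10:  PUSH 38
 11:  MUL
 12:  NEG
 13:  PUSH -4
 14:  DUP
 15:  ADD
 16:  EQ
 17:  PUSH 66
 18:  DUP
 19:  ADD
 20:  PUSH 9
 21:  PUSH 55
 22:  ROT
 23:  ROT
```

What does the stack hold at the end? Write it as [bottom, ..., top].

[0, 55, 132, 9]

PUSH -7 → [-7]
POP     → []
PUSH 4  → [4]
NEG     → [-4]
POP     → []
PUSH 0  → [0]
NEG     → [0]
PUSH 0  → [0, 0]
LT      → [0]
PUSH 38 → [0, 38]
MUL     → [0]
NEG     → [0]
PUSH -4 → [0, -4]
DUP     → [0, -4, -4]
ADD     → [0, -8]
EQ      → [0]
PUSH 66 → [0, 66]
DUP     → [0, 66, 66]
ADD     → [0, 132]
PUSH 9  → [0, 132, 9]
PUSH 55 → [0, 132, 9, 55]
ROT     → [0, 9, 55, 132]
ROT     → [0, 55, 132, 9]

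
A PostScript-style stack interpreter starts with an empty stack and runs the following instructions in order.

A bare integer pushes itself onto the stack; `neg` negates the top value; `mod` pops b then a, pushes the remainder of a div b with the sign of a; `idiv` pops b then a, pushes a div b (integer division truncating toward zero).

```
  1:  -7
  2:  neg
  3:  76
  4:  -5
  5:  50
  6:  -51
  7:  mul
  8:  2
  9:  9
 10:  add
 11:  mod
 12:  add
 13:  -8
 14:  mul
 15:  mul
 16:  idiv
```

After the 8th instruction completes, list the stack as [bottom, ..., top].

[7, 76, -5, -2550, 2]

-7   -7
neg  7
76   7 76
-5   7 76 -5
50   7 76 -5 50
-51  7 76 -5 50 -51
mul  7 76 -5 -2550
2    7 76 -5 -2550 2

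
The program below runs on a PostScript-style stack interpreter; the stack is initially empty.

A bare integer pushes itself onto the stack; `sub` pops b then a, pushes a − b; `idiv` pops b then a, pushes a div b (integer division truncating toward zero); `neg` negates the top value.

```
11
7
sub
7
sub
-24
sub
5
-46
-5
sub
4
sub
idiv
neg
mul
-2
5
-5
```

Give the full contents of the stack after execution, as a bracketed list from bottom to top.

[0, -2, 5, -5]

11    [11]
7     [11, 7]
sub   [4]
7     [4, 7]
sub   [-3]
-24   [-3, -24]
sub   [21]
5     [21, 5]
-46   [21, 5, -46]
-5    [21, 5, -46, -5]
sub   [21, 5, -41]
4     [21, 5, -41, 4]
sub   [21, 5, -45]
idiv  [21, 0]
neg   [21, 0]
mul   [0]
-2    [0, -2]
5     [0, -2, 5]
-5    [0, -2, 5, -5]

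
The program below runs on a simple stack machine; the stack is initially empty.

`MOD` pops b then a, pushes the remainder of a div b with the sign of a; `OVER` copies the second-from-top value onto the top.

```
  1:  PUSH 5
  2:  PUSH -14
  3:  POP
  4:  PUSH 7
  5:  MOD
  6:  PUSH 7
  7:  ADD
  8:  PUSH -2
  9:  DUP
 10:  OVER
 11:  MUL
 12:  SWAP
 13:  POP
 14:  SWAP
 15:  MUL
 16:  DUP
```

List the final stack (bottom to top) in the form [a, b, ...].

PUSH 5   : 5
PUSH -14 : 5 -14
POP      : 5
PUSH 7   : 5 7
MOD      : 5
PUSH 7   : 5 7
ADD      : 12
PUSH -2  : 12 -2
DUP      : 12 -2 -2
OVER     : 12 -2 -2 -2
MUL      : 12 -2 4
SWAP     : 12 4 -2
POP      : 12 4
SWAP     : 4 12
MUL      : 48
DUP      : 48 48

[48, 48]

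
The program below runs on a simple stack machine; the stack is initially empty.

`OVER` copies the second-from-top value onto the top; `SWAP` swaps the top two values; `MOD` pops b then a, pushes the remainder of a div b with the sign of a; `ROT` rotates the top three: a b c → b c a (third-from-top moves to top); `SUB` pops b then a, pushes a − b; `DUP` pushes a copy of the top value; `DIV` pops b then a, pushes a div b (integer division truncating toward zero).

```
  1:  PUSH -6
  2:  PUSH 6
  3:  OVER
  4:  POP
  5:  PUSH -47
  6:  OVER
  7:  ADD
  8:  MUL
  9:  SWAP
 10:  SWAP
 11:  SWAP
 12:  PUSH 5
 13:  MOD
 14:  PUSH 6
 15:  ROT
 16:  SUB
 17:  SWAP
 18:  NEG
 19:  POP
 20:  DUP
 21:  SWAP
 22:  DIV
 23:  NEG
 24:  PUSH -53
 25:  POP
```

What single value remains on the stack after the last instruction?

-1

PUSH -6   [-6]
PUSH 6    [-6, 6]
OVER      [-6, 6, -6]
POP       [-6, 6]
PUSH -47  [-6, 6, -47]
OVER      [-6, 6, -47, 6]
ADD       [-6, 6, -41]
MUL       [-6, -246]
SWAP      [-246, -6]
SWAP      [-6, -246]
SWAP      [-246, -6]
PUSH 5    [-246, -6, 5]
MOD       [-246, -1]
PUSH 6    [-246, -1, 6]
ROT       [-1, 6, -246]
SUB       [-1, 252]
SWAP      [252, -1]
NEG       [252, 1]
POP       [252]
DUP       [252, 252]
SWAP      [252, 252]
DIV       [1]
NEG       [-1]
PUSH -53  [-1, -53]
POP       [-1]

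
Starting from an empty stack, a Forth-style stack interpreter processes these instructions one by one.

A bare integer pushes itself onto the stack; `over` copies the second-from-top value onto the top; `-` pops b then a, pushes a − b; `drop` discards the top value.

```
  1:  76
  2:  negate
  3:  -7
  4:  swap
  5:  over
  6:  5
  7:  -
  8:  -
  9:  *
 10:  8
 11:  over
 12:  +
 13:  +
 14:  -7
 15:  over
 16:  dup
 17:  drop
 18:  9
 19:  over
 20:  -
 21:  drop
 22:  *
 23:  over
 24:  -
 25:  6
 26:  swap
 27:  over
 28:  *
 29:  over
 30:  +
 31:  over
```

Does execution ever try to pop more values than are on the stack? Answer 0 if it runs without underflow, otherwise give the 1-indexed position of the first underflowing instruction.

0

76     : [76]
negate : [-76]
-7     : [-76, -7]
swap   : [-7, -76]
over   : [-7, -76, -7]
5      : [-7, -76, -7, 5]
-      : [-7, -76, -12]
-      : [-7, -64]
*      : [448]
8      : [448, 8]
over   : [448, 8, 448]
+      : [448, 456]
+      : [904]
-7     : [904, -7]
over   : [904, -7, 904]
dup    : [904, -7, 904, 904]
drop   : [904, -7, 904]
9      : [904, -7, 904, 9]
over   : [904, -7, 904, 9, 904]
-      : [904, -7, 904, -895]
drop   : [904, -7, 904]
*      : [904, -6328]
over   : [904, -6328, 904]
-      : [904, -7232]
6      : [904, -7232, 6]
swap   : [904, 6, -7232]
over   : [904, 6, -7232, 6]
*      : [904, 6, -43392]
over   : [904, 6, -43392, 6]
+      : [904, 6, -43386]
over   : [904, 6, -43386, 6]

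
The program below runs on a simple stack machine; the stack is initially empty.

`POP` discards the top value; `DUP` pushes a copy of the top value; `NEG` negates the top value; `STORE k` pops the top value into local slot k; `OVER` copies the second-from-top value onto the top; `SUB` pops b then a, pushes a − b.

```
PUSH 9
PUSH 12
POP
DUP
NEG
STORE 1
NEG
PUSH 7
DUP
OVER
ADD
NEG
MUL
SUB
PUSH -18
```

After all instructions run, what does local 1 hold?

-9

PUSH 9   → 9
PUSH 12  → 9 12
POP      → 9
DUP      → 9 9
NEG      → 9 -9
STORE 1  → 9
NEG      → -9
PUSH 7   → -9 7
DUP      → -9 7 7
OVER     → -9 7 7 7
ADD      → -9 7 14
NEG      → -9 7 -14
MUL      → -9 -98
SUB      → 89
PUSH -18 → 89 -18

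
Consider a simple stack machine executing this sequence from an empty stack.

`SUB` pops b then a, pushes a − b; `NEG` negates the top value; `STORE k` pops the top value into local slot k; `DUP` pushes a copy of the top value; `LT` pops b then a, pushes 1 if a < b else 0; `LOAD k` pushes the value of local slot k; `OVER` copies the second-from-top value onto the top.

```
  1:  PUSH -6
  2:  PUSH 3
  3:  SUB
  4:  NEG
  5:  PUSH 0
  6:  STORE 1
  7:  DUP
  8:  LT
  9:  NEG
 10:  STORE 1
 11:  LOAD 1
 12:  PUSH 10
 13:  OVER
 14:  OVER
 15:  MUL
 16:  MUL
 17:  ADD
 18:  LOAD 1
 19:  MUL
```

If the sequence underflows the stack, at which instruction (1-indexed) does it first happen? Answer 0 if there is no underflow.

PUSH -6 -> [-6]
PUSH 3  -> [-6, 3]
SUB     -> [-9]
NEG     -> [9]
PUSH 0  -> [9, 0]
STORE 1 -> [9]
DUP     -> [9, 9]
LT      -> [0]
NEG     -> [0]
STORE 1 -> []
LOAD 1  -> [0]
PUSH 10 -> [0, 10]
OVER    -> [0, 10, 0]
OVER    -> [0, 10, 0, 10]
MUL     -> [0, 10, 0]
MUL     -> [0, 0]
ADD     -> [0]
LOAD 1  -> [0, 0]
MUL     -> [0]

0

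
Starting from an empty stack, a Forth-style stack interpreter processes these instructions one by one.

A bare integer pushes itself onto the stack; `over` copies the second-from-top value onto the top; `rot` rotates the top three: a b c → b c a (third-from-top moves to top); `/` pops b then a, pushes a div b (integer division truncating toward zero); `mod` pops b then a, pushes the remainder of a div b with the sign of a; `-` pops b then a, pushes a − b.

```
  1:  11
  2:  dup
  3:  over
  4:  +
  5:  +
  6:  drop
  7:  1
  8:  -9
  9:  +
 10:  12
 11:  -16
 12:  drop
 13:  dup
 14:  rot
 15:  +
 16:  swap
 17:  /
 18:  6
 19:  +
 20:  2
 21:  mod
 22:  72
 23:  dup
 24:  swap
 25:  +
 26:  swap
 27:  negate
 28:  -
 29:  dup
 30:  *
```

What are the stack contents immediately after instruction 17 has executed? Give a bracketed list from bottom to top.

11   -> [11]
dup  -> [11, 11]
over -> [11, 11, 11]
+    -> [11, 22]
+    -> [33]
drop -> []
1    -> [1]
-9   -> [1, -9]
+    -> [-8]
12   -> [-8, 12]
-16  -> [-8, 12, -16]
drop -> [-8, 12]
dup  -> [-8, 12, 12]
rot  -> [12, 12, -8]
+    -> [12, 4]
swap -> [4, 12]
/    -> [0]

[0]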